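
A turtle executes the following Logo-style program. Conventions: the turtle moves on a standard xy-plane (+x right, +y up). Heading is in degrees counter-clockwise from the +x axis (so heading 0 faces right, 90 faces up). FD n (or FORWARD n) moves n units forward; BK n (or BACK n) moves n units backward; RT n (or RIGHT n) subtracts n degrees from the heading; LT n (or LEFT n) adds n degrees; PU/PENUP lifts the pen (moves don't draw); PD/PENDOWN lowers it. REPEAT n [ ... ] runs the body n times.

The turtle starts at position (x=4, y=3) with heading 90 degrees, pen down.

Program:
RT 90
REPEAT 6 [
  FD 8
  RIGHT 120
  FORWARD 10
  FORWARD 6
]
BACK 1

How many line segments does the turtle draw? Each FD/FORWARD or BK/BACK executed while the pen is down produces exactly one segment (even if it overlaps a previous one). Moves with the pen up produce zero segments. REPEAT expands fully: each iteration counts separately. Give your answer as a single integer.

Executing turtle program step by step:
Start: pos=(4,3), heading=90, pen down
RT 90: heading 90 -> 0
REPEAT 6 [
  -- iteration 1/6 --
  FD 8: (4,3) -> (12,3) [heading=0, draw]
  RT 120: heading 0 -> 240
  FD 10: (12,3) -> (7,-5.66) [heading=240, draw]
  FD 6: (7,-5.66) -> (4,-10.856) [heading=240, draw]
  -- iteration 2/6 --
  FD 8: (4,-10.856) -> (0,-17.785) [heading=240, draw]
  RT 120: heading 240 -> 120
  FD 10: (0,-17.785) -> (-5,-9.124) [heading=120, draw]
  FD 6: (-5,-9.124) -> (-8,-3.928) [heading=120, draw]
  -- iteration 3/6 --
  FD 8: (-8,-3.928) -> (-12,3) [heading=120, draw]
  RT 120: heading 120 -> 0
  FD 10: (-12,3) -> (-2,3) [heading=0, draw]
  FD 6: (-2,3) -> (4,3) [heading=0, draw]
  -- iteration 4/6 --
  FD 8: (4,3) -> (12,3) [heading=0, draw]
  RT 120: heading 0 -> 240
  FD 10: (12,3) -> (7,-5.66) [heading=240, draw]
  FD 6: (7,-5.66) -> (4,-10.856) [heading=240, draw]
  -- iteration 5/6 --
  FD 8: (4,-10.856) -> (0,-17.785) [heading=240, draw]
  RT 120: heading 240 -> 120
  FD 10: (0,-17.785) -> (-5,-9.124) [heading=120, draw]
  FD 6: (-5,-9.124) -> (-8,-3.928) [heading=120, draw]
  -- iteration 6/6 --
  FD 8: (-8,-3.928) -> (-12,3) [heading=120, draw]
  RT 120: heading 120 -> 0
  FD 10: (-12,3) -> (-2,3) [heading=0, draw]
  FD 6: (-2,3) -> (4,3) [heading=0, draw]
]
BK 1: (4,3) -> (3,3) [heading=0, draw]
Final: pos=(3,3), heading=0, 19 segment(s) drawn
Segments drawn: 19

Answer: 19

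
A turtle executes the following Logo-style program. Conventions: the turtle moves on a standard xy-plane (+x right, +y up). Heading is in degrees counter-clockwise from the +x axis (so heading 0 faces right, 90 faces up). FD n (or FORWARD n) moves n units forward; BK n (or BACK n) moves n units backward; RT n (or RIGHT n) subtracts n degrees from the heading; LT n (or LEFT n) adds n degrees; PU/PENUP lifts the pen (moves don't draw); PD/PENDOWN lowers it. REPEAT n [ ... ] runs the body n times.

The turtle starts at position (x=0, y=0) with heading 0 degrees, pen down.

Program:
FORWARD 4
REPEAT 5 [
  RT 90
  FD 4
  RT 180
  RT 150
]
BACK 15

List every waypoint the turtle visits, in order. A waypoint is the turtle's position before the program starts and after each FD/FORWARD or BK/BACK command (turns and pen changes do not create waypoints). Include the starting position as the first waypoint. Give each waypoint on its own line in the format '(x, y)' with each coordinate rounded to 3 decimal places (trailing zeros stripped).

Answer: (0, 0)
(4, 0)
(4, -4)
(0.536, -6)
(-2.928, -4)
(-2.928, 0)
(0.536, 2)
(-6.964, -10.99)

Derivation:
Executing turtle program step by step:
Start: pos=(0,0), heading=0, pen down
FD 4: (0,0) -> (4,0) [heading=0, draw]
REPEAT 5 [
  -- iteration 1/5 --
  RT 90: heading 0 -> 270
  FD 4: (4,0) -> (4,-4) [heading=270, draw]
  RT 180: heading 270 -> 90
  RT 150: heading 90 -> 300
  -- iteration 2/5 --
  RT 90: heading 300 -> 210
  FD 4: (4,-4) -> (0.536,-6) [heading=210, draw]
  RT 180: heading 210 -> 30
  RT 150: heading 30 -> 240
  -- iteration 3/5 --
  RT 90: heading 240 -> 150
  FD 4: (0.536,-6) -> (-2.928,-4) [heading=150, draw]
  RT 180: heading 150 -> 330
  RT 150: heading 330 -> 180
  -- iteration 4/5 --
  RT 90: heading 180 -> 90
  FD 4: (-2.928,-4) -> (-2.928,0) [heading=90, draw]
  RT 180: heading 90 -> 270
  RT 150: heading 270 -> 120
  -- iteration 5/5 --
  RT 90: heading 120 -> 30
  FD 4: (-2.928,0) -> (0.536,2) [heading=30, draw]
  RT 180: heading 30 -> 210
  RT 150: heading 210 -> 60
]
BK 15: (0.536,2) -> (-6.964,-10.99) [heading=60, draw]
Final: pos=(-6.964,-10.99), heading=60, 7 segment(s) drawn
Waypoints (8 total):
(0, 0)
(4, 0)
(4, -4)
(0.536, -6)
(-2.928, -4)
(-2.928, 0)
(0.536, 2)
(-6.964, -10.99)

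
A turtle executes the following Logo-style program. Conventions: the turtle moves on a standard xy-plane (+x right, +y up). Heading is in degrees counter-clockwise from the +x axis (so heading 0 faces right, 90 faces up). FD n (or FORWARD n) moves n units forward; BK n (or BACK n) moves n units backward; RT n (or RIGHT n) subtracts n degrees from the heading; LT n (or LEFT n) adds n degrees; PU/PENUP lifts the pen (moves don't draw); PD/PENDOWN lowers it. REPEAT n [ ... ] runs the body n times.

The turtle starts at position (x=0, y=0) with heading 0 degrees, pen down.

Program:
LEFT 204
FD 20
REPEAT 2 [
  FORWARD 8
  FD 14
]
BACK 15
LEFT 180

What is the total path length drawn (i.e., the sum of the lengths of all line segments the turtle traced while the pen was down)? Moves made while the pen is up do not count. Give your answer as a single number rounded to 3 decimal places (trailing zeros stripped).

Answer: 79

Derivation:
Executing turtle program step by step:
Start: pos=(0,0), heading=0, pen down
LT 204: heading 0 -> 204
FD 20: (0,0) -> (-18.271,-8.135) [heading=204, draw]
REPEAT 2 [
  -- iteration 1/2 --
  FD 8: (-18.271,-8.135) -> (-25.579,-11.389) [heading=204, draw]
  FD 14: (-25.579,-11.389) -> (-38.369,-17.083) [heading=204, draw]
  -- iteration 2/2 --
  FD 8: (-38.369,-17.083) -> (-45.677,-20.337) [heading=204, draw]
  FD 14: (-45.677,-20.337) -> (-58.467,-26.031) [heading=204, draw]
]
BK 15: (-58.467,-26.031) -> (-44.764,-19.93) [heading=204, draw]
LT 180: heading 204 -> 24
Final: pos=(-44.764,-19.93), heading=24, 6 segment(s) drawn

Segment lengths:
  seg 1: (0,0) -> (-18.271,-8.135), length = 20
  seg 2: (-18.271,-8.135) -> (-25.579,-11.389), length = 8
  seg 3: (-25.579,-11.389) -> (-38.369,-17.083), length = 14
  seg 4: (-38.369,-17.083) -> (-45.677,-20.337), length = 8
  seg 5: (-45.677,-20.337) -> (-58.467,-26.031), length = 14
  seg 6: (-58.467,-26.031) -> (-44.764,-19.93), length = 15
Total = 79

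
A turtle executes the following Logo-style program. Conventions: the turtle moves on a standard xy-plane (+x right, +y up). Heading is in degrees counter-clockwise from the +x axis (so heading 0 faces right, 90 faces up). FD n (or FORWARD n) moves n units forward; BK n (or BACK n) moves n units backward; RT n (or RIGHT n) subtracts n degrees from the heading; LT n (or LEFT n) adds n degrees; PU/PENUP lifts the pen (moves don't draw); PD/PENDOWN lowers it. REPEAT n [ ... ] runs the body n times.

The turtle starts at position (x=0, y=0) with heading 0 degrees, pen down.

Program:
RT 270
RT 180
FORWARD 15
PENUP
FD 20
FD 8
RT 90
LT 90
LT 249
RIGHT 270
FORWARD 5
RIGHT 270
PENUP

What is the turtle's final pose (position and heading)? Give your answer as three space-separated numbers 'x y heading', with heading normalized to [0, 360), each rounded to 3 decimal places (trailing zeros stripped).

Executing turtle program step by step:
Start: pos=(0,0), heading=0, pen down
RT 270: heading 0 -> 90
RT 180: heading 90 -> 270
FD 15: (0,0) -> (0,-15) [heading=270, draw]
PU: pen up
FD 20: (0,-15) -> (0,-35) [heading=270, move]
FD 8: (0,-35) -> (0,-43) [heading=270, move]
RT 90: heading 270 -> 180
LT 90: heading 180 -> 270
LT 249: heading 270 -> 159
RT 270: heading 159 -> 249
FD 5: (0,-43) -> (-1.792,-47.668) [heading=249, move]
RT 270: heading 249 -> 339
PU: pen up
Final: pos=(-1.792,-47.668), heading=339, 1 segment(s) drawn

Answer: -1.792 -47.668 339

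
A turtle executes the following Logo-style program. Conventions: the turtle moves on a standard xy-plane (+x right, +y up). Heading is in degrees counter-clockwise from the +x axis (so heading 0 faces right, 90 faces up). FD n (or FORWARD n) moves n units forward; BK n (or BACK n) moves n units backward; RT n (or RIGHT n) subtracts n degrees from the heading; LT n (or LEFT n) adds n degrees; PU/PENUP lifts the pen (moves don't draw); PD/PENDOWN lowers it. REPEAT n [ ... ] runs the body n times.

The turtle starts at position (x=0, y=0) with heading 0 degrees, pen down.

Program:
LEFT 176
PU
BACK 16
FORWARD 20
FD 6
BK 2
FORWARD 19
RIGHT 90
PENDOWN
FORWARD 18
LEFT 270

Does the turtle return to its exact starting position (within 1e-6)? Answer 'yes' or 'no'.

Executing turtle program step by step:
Start: pos=(0,0), heading=0, pen down
LT 176: heading 0 -> 176
PU: pen up
BK 16: (0,0) -> (15.961,-1.116) [heading=176, move]
FD 20: (15.961,-1.116) -> (-3.99,0.279) [heading=176, move]
FD 6: (-3.99,0.279) -> (-9.976,0.698) [heading=176, move]
BK 2: (-9.976,0.698) -> (-7.981,0.558) [heading=176, move]
FD 19: (-7.981,0.558) -> (-26.934,1.883) [heading=176, move]
RT 90: heading 176 -> 86
PD: pen down
FD 18: (-26.934,1.883) -> (-25.679,19.84) [heading=86, draw]
LT 270: heading 86 -> 356
Final: pos=(-25.679,19.84), heading=356, 1 segment(s) drawn

Start position: (0, 0)
Final position: (-25.679, 19.84)
Distance = 32.45; >= 1e-6 -> NOT closed

Answer: no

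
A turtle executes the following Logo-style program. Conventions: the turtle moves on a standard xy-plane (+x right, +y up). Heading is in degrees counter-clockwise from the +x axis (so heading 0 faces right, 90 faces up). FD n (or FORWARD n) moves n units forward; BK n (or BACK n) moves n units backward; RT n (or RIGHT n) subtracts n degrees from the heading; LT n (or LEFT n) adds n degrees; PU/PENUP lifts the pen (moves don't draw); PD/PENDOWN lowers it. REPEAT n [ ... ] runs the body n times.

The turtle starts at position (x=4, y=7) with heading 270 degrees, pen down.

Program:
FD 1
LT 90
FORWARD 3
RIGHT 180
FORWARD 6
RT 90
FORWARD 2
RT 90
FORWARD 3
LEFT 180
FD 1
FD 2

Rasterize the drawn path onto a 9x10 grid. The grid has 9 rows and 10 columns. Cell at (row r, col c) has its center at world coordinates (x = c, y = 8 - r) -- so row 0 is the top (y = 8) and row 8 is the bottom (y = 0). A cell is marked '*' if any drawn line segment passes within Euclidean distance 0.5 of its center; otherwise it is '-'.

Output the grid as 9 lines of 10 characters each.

Segment 0: (4,7) -> (4,6)
Segment 1: (4,6) -> (7,6)
Segment 2: (7,6) -> (1,6)
Segment 3: (1,6) -> (1,8)
Segment 4: (1,8) -> (4,8)
Segment 5: (4,8) -> (3,8)
Segment 6: (3,8) -> (1,8)

Answer: -****-----
-*--*-----
-*******--
----------
----------
----------
----------
----------
----------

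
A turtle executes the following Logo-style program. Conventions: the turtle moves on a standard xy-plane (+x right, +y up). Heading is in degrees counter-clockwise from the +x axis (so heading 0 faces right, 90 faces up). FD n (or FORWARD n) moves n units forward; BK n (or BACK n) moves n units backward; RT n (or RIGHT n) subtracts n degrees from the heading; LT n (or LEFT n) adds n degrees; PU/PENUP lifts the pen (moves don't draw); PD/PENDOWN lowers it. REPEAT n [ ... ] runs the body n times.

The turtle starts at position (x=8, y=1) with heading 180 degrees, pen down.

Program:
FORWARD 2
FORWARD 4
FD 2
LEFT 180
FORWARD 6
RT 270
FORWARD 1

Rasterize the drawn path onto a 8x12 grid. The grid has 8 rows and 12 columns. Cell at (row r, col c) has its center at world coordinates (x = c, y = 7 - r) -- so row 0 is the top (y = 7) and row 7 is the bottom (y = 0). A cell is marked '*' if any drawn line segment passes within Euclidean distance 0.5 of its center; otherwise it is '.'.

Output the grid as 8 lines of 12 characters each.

Answer: ............
............
............
............
............
......*.....
*********...
............

Derivation:
Segment 0: (8,1) -> (6,1)
Segment 1: (6,1) -> (2,1)
Segment 2: (2,1) -> (0,1)
Segment 3: (0,1) -> (6,1)
Segment 4: (6,1) -> (6,2)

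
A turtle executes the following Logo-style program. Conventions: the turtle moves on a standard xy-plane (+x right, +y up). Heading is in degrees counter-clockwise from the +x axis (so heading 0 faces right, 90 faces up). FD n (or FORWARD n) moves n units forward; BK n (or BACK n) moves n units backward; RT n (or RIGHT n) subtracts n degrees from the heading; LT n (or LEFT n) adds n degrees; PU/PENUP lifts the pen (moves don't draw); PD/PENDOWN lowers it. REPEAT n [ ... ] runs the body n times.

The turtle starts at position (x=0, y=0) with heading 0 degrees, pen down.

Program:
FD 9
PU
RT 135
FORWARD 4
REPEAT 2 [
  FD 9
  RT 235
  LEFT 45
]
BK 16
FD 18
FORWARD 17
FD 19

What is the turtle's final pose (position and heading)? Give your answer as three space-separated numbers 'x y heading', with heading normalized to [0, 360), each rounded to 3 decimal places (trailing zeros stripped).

Executing turtle program step by step:
Start: pos=(0,0), heading=0, pen down
FD 9: (0,0) -> (9,0) [heading=0, draw]
PU: pen up
RT 135: heading 0 -> 225
FD 4: (9,0) -> (6.172,-2.828) [heading=225, move]
REPEAT 2 [
  -- iteration 1/2 --
  FD 9: (6.172,-2.828) -> (-0.192,-9.192) [heading=225, move]
  RT 235: heading 225 -> 350
  LT 45: heading 350 -> 35
  -- iteration 2/2 --
  FD 9: (-0.192,-9.192) -> (7.18,-4.03) [heading=35, move]
  RT 235: heading 35 -> 160
  LT 45: heading 160 -> 205
]
BK 16: (7.18,-4.03) -> (21.681,2.732) [heading=205, move]
FD 18: (21.681,2.732) -> (5.367,-4.875) [heading=205, move]
FD 17: (5.367,-4.875) -> (-10.04,-12.06) [heading=205, move]
FD 19: (-10.04,-12.06) -> (-27.26,-20.09) [heading=205, move]
Final: pos=(-27.26,-20.09), heading=205, 1 segment(s) drawn

Answer: -27.26 -20.09 205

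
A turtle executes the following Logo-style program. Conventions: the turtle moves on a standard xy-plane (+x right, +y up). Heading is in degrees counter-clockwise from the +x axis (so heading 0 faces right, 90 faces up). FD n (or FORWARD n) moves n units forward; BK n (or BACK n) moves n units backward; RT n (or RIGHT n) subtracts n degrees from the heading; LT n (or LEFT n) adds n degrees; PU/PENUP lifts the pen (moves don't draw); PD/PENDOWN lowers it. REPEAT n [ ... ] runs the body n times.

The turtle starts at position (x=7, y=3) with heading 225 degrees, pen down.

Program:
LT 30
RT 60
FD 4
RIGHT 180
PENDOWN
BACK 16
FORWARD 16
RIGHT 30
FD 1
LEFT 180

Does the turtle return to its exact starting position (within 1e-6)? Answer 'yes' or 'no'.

Answer: no

Derivation:
Executing turtle program step by step:
Start: pos=(7,3), heading=225, pen down
LT 30: heading 225 -> 255
RT 60: heading 255 -> 195
FD 4: (7,3) -> (3.136,1.965) [heading=195, draw]
RT 180: heading 195 -> 15
PD: pen down
BK 16: (3.136,1.965) -> (-12.319,-2.176) [heading=15, draw]
FD 16: (-12.319,-2.176) -> (3.136,1.965) [heading=15, draw]
RT 30: heading 15 -> 345
FD 1: (3.136,1.965) -> (4.102,1.706) [heading=345, draw]
LT 180: heading 345 -> 165
Final: pos=(4.102,1.706), heading=165, 4 segment(s) drawn

Start position: (7, 3)
Final position: (4.102, 1.706)
Distance = 3.174; >= 1e-6 -> NOT closed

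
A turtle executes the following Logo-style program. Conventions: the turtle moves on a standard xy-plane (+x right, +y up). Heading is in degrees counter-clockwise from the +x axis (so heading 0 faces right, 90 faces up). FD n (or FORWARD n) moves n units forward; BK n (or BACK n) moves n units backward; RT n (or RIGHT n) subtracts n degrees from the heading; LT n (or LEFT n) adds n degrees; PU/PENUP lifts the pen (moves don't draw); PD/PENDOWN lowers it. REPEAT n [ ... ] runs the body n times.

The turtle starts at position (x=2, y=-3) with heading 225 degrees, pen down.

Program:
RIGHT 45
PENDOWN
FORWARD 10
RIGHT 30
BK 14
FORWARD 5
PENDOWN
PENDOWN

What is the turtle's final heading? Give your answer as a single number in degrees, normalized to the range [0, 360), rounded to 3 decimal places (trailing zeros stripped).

Answer: 150

Derivation:
Executing turtle program step by step:
Start: pos=(2,-3), heading=225, pen down
RT 45: heading 225 -> 180
PD: pen down
FD 10: (2,-3) -> (-8,-3) [heading=180, draw]
RT 30: heading 180 -> 150
BK 14: (-8,-3) -> (4.124,-10) [heading=150, draw]
FD 5: (4.124,-10) -> (-0.206,-7.5) [heading=150, draw]
PD: pen down
PD: pen down
Final: pos=(-0.206,-7.5), heading=150, 3 segment(s) drawn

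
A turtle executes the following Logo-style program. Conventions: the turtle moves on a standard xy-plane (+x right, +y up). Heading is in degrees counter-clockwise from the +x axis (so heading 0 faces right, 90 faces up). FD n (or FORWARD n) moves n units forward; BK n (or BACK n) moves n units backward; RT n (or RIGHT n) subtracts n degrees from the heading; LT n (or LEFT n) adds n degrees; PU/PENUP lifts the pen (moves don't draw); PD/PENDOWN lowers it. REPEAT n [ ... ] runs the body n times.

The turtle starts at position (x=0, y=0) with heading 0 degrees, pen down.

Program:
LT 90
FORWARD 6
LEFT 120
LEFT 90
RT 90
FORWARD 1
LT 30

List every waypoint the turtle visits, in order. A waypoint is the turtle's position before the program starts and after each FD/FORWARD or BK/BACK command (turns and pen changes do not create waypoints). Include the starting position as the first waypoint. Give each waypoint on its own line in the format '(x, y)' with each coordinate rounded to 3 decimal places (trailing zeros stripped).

Executing turtle program step by step:
Start: pos=(0,0), heading=0, pen down
LT 90: heading 0 -> 90
FD 6: (0,0) -> (0,6) [heading=90, draw]
LT 120: heading 90 -> 210
LT 90: heading 210 -> 300
RT 90: heading 300 -> 210
FD 1: (0,6) -> (-0.866,5.5) [heading=210, draw]
LT 30: heading 210 -> 240
Final: pos=(-0.866,5.5), heading=240, 2 segment(s) drawn
Waypoints (3 total):
(0, 0)
(0, 6)
(-0.866, 5.5)

Answer: (0, 0)
(0, 6)
(-0.866, 5.5)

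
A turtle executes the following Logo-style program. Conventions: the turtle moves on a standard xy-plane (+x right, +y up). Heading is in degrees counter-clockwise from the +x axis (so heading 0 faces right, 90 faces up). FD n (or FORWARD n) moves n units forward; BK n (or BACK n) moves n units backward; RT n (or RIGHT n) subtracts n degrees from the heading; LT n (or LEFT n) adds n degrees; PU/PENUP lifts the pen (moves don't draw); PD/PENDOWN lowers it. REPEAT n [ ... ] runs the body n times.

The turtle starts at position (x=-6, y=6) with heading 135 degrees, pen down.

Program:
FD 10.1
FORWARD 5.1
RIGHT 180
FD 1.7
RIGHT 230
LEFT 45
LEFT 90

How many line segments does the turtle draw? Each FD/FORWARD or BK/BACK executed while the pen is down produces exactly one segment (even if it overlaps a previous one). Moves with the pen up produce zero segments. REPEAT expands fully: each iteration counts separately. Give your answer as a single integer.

Executing turtle program step by step:
Start: pos=(-6,6), heading=135, pen down
FD 10.1: (-6,6) -> (-13.142,13.142) [heading=135, draw]
FD 5.1: (-13.142,13.142) -> (-16.748,16.748) [heading=135, draw]
RT 180: heading 135 -> 315
FD 1.7: (-16.748,16.748) -> (-15.546,15.546) [heading=315, draw]
RT 230: heading 315 -> 85
LT 45: heading 85 -> 130
LT 90: heading 130 -> 220
Final: pos=(-15.546,15.546), heading=220, 3 segment(s) drawn
Segments drawn: 3

Answer: 3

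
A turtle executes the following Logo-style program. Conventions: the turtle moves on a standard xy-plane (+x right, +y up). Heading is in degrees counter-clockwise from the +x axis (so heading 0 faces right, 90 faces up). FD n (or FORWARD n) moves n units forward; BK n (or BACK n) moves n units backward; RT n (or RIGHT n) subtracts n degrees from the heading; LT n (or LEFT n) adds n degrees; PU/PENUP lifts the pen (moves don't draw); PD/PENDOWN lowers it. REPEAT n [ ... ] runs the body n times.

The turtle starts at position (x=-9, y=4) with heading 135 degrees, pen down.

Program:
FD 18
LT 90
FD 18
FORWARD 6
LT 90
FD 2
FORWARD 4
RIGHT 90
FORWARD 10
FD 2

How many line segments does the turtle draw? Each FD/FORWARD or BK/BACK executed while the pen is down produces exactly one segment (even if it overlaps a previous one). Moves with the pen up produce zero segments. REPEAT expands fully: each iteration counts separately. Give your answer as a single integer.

Answer: 7

Derivation:
Executing turtle program step by step:
Start: pos=(-9,4), heading=135, pen down
FD 18: (-9,4) -> (-21.728,16.728) [heading=135, draw]
LT 90: heading 135 -> 225
FD 18: (-21.728,16.728) -> (-34.456,4) [heading=225, draw]
FD 6: (-34.456,4) -> (-38.698,-0.243) [heading=225, draw]
LT 90: heading 225 -> 315
FD 2: (-38.698,-0.243) -> (-37.284,-1.657) [heading=315, draw]
FD 4: (-37.284,-1.657) -> (-34.456,-4.485) [heading=315, draw]
RT 90: heading 315 -> 225
FD 10: (-34.456,-4.485) -> (-41.527,-11.556) [heading=225, draw]
FD 2: (-41.527,-11.556) -> (-42.941,-12.971) [heading=225, draw]
Final: pos=(-42.941,-12.971), heading=225, 7 segment(s) drawn
Segments drawn: 7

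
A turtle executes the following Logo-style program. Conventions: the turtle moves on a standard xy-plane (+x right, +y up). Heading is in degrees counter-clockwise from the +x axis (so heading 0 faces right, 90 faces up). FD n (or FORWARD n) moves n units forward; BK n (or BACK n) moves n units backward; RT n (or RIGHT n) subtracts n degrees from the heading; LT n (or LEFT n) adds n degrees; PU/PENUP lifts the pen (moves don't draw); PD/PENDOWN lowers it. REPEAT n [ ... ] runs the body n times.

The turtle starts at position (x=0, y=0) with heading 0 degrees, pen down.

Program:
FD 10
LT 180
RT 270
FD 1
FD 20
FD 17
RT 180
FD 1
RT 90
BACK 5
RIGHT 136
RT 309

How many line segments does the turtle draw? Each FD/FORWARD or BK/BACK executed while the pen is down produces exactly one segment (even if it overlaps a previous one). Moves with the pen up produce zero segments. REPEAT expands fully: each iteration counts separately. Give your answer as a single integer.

Answer: 6

Derivation:
Executing turtle program step by step:
Start: pos=(0,0), heading=0, pen down
FD 10: (0,0) -> (10,0) [heading=0, draw]
LT 180: heading 0 -> 180
RT 270: heading 180 -> 270
FD 1: (10,0) -> (10,-1) [heading=270, draw]
FD 20: (10,-1) -> (10,-21) [heading=270, draw]
FD 17: (10,-21) -> (10,-38) [heading=270, draw]
RT 180: heading 270 -> 90
FD 1: (10,-38) -> (10,-37) [heading=90, draw]
RT 90: heading 90 -> 0
BK 5: (10,-37) -> (5,-37) [heading=0, draw]
RT 136: heading 0 -> 224
RT 309: heading 224 -> 275
Final: pos=(5,-37), heading=275, 6 segment(s) drawn
Segments drawn: 6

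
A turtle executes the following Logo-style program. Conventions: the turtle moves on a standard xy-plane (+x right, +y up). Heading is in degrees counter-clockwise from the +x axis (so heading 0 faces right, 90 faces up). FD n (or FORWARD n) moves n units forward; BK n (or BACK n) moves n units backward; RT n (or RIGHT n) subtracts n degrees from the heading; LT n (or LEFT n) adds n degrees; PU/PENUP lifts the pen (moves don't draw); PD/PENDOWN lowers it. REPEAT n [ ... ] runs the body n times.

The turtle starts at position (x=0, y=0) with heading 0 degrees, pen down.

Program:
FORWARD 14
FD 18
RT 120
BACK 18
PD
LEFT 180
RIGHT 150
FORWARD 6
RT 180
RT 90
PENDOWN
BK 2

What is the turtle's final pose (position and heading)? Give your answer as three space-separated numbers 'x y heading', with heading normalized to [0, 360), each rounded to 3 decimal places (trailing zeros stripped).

Answer: 39 9.588 0

Derivation:
Executing turtle program step by step:
Start: pos=(0,0), heading=0, pen down
FD 14: (0,0) -> (14,0) [heading=0, draw]
FD 18: (14,0) -> (32,0) [heading=0, draw]
RT 120: heading 0 -> 240
BK 18: (32,0) -> (41,15.588) [heading=240, draw]
PD: pen down
LT 180: heading 240 -> 60
RT 150: heading 60 -> 270
FD 6: (41,15.588) -> (41,9.588) [heading=270, draw]
RT 180: heading 270 -> 90
RT 90: heading 90 -> 0
PD: pen down
BK 2: (41,9.588) -> (39,9.588) [heading=0, draw]
Final: pos=(39,9.588), heading=0, 5 segment(s) drawn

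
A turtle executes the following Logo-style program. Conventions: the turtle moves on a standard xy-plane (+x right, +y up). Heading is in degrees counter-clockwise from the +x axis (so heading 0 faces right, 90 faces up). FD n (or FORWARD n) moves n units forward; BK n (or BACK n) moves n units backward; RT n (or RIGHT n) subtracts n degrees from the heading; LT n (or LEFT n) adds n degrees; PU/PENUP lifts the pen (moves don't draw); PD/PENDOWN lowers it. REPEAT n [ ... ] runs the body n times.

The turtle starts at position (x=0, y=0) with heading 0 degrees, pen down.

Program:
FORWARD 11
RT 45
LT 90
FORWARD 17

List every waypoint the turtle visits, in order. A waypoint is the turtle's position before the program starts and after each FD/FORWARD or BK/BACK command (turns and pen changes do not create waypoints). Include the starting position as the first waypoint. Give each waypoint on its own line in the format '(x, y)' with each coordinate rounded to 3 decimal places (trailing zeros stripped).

Answer: (0, 0)
(11, 0)
(23.021, 12.021)

Derivation:
Executing turtle program step by step:
Start: pos=(0,0), heading=0, pen down
FD 11: (0,0) -> (11,0) [heading=0, draw]
RT 45: heading 0 -> 315
LT 90: heading 315 -> 45
FD 17: (11,0) -> (23.021,12.021) [heading=45, draw]
Final: pos=(23.021,12.021), heading=45, 2 segment(s) drawn
Waypoints (3 total):
(0, 0)
(11, 0)
(23.021, 12.021)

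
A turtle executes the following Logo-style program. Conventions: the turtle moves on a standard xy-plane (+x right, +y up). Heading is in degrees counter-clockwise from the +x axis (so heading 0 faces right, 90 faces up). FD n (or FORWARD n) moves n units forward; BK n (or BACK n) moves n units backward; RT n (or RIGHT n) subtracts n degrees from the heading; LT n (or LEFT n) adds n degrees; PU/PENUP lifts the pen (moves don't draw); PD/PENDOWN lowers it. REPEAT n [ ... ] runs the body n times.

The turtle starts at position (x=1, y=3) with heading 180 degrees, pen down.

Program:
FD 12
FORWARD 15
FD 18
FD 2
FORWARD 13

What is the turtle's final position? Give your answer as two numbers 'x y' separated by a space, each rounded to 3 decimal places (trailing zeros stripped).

Answer: -59 3

Derivation:
Executing turtle program step by step:
Start: pos=(1,3), heading=180, pen down
FD 12: (1,3) -> (-11,3) [heading=180, draw]
FD 15: (-11,3) -> (-26,3) [heading=180, draw]
FD 18: (-26,3) -> (-44,3) [heading=180, draw]
FD 2: (-44,3) -> (-46,3) [heading=180, draw]
FD 13: (-46,3) -> (-59,3) [heading=180, draw]
Final: pos=(-59,3), heading=180, 5 segment(s) drawn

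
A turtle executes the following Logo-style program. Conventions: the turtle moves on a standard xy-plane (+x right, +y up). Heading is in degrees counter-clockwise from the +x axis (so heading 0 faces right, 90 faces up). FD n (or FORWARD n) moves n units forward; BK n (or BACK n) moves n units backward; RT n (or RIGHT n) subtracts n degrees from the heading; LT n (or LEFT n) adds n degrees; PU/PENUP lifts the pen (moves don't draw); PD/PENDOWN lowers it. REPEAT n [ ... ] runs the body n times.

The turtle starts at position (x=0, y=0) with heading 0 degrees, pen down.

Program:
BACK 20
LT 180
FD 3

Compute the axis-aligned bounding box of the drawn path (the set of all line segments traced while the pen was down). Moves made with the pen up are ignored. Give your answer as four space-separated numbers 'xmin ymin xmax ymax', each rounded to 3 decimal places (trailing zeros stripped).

Executing turtle program step by step:
Start: pos=(0,0), heading=0, pen down
BK 20: (0,0) -> (-20,0) [heading=0, draw]
LT 180: heading 0 -> 180
FD 3: (-20,0) -> (-23,0) [heading=180, draw]
Final: pos=(-23,0), heading=180, 2 segment(s) drawn

Segment endpoints: x in {-23, -20, 0}, y in {0, 0}
xmin=-23, ymin=0, xmax=0, ymax=0

Answer: -23 0 0 0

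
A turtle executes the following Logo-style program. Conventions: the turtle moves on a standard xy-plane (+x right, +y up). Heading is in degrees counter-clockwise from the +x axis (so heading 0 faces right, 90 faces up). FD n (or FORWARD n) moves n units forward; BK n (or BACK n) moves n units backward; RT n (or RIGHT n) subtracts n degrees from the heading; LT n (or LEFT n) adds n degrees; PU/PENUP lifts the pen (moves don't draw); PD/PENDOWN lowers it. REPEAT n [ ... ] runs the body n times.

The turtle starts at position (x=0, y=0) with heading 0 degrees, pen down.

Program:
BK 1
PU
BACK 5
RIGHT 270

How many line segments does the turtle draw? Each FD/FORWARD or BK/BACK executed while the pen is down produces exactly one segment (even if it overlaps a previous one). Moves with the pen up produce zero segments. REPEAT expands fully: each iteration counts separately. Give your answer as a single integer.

Executing turtle program step by step:
Start: pos=(0,0), heading=0, pen down
BK 1: (0,0) -> (-1,0) [heading=0, draw]
PU: pen up
BK 5: (-1,0) -> (-6,0) [heading=0, move]
RT 270: heading 0 -> 90
Final: pos=(-6,0), heading=90, 1 segment(s) drawn
Segments drawn: 1

Answer: 1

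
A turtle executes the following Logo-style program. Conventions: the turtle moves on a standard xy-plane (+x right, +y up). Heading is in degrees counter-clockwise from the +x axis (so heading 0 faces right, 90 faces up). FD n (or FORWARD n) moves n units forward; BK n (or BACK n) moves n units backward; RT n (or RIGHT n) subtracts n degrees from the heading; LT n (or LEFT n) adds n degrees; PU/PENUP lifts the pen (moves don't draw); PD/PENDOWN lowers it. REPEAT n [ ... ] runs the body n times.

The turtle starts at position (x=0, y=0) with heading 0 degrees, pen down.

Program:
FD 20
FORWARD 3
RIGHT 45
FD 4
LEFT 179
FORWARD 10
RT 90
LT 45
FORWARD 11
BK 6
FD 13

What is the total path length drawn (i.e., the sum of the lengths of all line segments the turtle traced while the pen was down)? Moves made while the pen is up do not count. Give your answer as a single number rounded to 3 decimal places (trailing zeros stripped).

Executing turtle program step by step:
Start: pos=(0,0), heading=0, pen down
FD 20: (0,0) -> (20,0) [heading=0, draw]
FD 3: (20,0) -> (23,0) [heading=0, draw]
RT 45: heading 0 -> 315
FD 4: (23,0) -> (25.828,-2.828) [heading=315, draw]
LT 179: heading 315 -> 134
FD 10: (25.828,-2.828) -> (18.882,4.365) [heading=134, draw]
RT 90: heading 134 -> 44
LT 45: heading 44 -> 89
FD 11: (18.882,4.365) -> (19.074,15.363) [heading=89, draw]
BK 6: (19.074,15.363) -> (18.969,9.364) [heading=89, draw]
FD 13: (18.969,9.364) -> (19.196,22.362) [heading=89, draw]
Final: pos=(19.196,22.362), heading=89, 7 segment(s) drawn

Segment lengths:
  seg 1: (0,0) -> (20,0), length = 20
  seg 2: (20,0) -> (23,0), length = 3
  seg 3: (23,0) -> (25.828,-2.828), length = 4
  seg 4: (25.828,-2.828) -> (18.882,4.365), length = 10
  seg 5: (18.882,4.365) -> (19.074,15.363), length = 11
  seg 6: (19.074,15.363) -> (18.969,9.364), length = 6
  seg 7: (18.969,9.364) -> (19.196,22.362), length = 13
Total = 67

Answer: 67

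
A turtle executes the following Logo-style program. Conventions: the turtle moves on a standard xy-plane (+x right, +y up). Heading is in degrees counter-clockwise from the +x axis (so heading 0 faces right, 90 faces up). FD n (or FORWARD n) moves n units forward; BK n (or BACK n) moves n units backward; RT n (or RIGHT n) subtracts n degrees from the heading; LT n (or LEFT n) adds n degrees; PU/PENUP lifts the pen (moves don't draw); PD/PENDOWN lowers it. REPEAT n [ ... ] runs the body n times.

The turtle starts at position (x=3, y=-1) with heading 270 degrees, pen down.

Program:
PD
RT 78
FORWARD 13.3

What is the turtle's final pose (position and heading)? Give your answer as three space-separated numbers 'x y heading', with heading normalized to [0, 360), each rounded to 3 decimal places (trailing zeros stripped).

Answer: -10.009 -3.765 192

Derivation:
Executing turtle program step by step:
Start: pos=(3,-1), heading=270, pen down
PD: pen down
RT 78: heading 270 -> 192
FD 13.3: (3,-1) -> (-10.009,-3.765) [heading=192, draw]
Final: pos=(-10.009,-3.765), heading=192, 1 segment(s) drawn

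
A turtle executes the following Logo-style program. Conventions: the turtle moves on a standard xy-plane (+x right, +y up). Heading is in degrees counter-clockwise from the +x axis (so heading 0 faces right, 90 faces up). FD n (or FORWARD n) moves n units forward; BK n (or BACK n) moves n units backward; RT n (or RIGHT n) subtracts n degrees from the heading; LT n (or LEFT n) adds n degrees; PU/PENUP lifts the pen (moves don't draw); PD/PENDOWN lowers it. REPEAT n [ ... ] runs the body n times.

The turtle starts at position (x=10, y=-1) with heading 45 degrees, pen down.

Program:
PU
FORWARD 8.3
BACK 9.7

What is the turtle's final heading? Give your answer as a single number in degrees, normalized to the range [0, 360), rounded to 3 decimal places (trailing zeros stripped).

Answer: 45

Derivation:
Executing turtle program step by step:
Start: pos=(10,-1), heading=45, pen down
PU: pen up
FD 8.3: (10,-1) -> (15.869,4.869) [heading=45, move]
BK 9.7: (15.869,4.869) -> (9.01,-1.99) [heading=45, move]
Final: pos=(9.01,-1.99), heading=45, 0 segment(s) drawn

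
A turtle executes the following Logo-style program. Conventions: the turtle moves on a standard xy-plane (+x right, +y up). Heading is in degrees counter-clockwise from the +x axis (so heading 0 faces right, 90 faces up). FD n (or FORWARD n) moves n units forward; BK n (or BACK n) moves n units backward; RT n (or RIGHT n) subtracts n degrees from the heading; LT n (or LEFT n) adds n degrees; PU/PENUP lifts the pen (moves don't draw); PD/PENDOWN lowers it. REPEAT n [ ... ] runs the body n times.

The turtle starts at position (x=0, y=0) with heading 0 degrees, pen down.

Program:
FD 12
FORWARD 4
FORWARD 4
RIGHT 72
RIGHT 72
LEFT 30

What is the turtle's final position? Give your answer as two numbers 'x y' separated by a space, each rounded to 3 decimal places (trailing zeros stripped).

Answer: 20 0

Derivation:
Executing turtle program step by step:
Start: pos=(0,0), heading=0, pen down
FD 12: (0,0) -> (12,0) [heading=0, draw]
FD 4: (12,0) -> (16,0) [heading=0, draw]
FD 4: (16,0) -> (20,0) [heading=0, draw]
RT 72: heading 0 -> 288
RT 72: heading 288 -> 216
LT 30: heading 216 -> 246
Final: pos=(20,0), heading=246, 3 segment(s) drawn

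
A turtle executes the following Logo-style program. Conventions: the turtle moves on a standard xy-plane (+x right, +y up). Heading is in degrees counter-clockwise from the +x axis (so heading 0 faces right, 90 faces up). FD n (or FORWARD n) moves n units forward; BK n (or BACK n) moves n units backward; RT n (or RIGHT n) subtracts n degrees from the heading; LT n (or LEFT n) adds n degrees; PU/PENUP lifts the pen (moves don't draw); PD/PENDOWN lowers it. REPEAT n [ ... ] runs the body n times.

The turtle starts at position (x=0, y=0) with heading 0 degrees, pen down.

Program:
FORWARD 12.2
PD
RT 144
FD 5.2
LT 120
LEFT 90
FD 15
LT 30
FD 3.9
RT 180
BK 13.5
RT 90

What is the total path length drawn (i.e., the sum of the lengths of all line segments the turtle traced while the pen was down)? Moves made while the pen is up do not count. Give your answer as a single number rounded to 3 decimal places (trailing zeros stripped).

Executing turtle program step by step:
Start: pos=(0,0), heading=0, pen down
FD 12.2: (0,0) -> (12.2,0) [heading=0, draw]
PD: pen down
RT 144: heading 0 -> 216
FD 5.2: (12.2,0) -> (7.993,-3.056) [heading=216, draw]
LT 120: heading 216 -> 336
LT 90: heading 336 -> 66
FD 15: (7.993,-3.056) -> (14.094,10.647) [heading=66, draw]
LT 30: heading 66 -> 96
FD 3.9: (14.094,10.647) -> (13.687,14.525) [heading=96, draw]
RT 180: heading 96 -> 276
BK 13.5: (13.687,14.525) -> (12.275,27.951) [heading=276, draw]
RT 90: heading 276 -> 186
Final: pos=(12.275,27.951), heading=186, 5 segment(s) drawn

Segment lengths:
  seg 1: (0,0) -> (12.2,0), length = 12.2
  seg 2: (12.2,0) -> (7.993,-3.056), length = 5.2
  seg 3: (7.993,-3.056) -> (14.094,10.647), length = 15
  seg 4: (14.094,10.647) -> (13.687,14.525), length = 3.9
  seg 5: (13.687,14.525) -> (12.275,27.951), length = 13.5
Total = 49.8

Answer: 49.8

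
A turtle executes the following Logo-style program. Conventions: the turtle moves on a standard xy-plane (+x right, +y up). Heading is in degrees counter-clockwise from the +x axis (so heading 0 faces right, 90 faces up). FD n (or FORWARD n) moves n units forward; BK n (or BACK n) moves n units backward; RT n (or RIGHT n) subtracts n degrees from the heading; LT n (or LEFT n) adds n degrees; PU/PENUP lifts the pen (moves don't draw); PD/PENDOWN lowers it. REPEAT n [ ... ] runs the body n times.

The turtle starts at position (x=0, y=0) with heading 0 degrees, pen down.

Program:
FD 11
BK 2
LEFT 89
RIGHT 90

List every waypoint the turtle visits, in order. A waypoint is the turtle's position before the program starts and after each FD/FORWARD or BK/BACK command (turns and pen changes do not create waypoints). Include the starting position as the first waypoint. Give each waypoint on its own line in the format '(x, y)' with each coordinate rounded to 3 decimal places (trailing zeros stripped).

Answer: (0, 0)
(11, 0)
(9, 0)

Derivation:
Executing turtle program step by step:
Start: pos=(0,0), heading=0, pen down
FD 11: (0,0) -> (11,0) [heading=0, draw]
BK 2: (11,0) -> (9,0) [heading=0, draw]
LT 89: heading 0 -> 89
RT 90: heading 89 -> 359
Final: pos=(9,0), heading=359, 2 segment(s) drawn
Waypoints (3 total):
(0, 0)
(11, 0)
(9, 0)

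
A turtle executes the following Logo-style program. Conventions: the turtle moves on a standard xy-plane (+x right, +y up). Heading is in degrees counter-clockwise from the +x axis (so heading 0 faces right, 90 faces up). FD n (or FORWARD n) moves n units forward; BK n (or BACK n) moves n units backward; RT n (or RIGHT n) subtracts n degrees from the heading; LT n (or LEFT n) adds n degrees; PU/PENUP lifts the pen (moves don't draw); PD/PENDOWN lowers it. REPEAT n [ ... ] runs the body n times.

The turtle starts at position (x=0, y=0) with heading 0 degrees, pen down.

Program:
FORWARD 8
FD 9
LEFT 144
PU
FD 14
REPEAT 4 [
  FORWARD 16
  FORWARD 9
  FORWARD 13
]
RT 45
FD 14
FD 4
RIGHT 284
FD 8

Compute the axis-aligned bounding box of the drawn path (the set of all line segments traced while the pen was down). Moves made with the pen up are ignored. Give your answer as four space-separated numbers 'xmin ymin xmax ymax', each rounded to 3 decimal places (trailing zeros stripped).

Executing turtle program step by step:
Start: pos=(0,0), heading=0, pen down
FD 8: (0,0) -> (8,0) [heading=0, draw]
FD 9: (8,0) -> (17,0) [heading=0, draw]
LT 144: heading 0 -> 144
PU: pen up
FD 14: (17,0) -> (5.674,8.229) [heading=144, move]
REPEAT 4 [
  -- iteration 1/4 --
  FD 16: (5.674,8.229) -> (-7.271,17.634) [heading=144, move]
  FD 9: (-7.271,17.634) -> (-14.552,22.924) [heading=144, move]
  FD 13: (-14.552,22.924) -> (-25.069,30.565) [heading=144, move]
  -- iteration 2/4 --
  FD 16: (-25.069,30.565) -> (-38.013,39.969) [heading=144, move]
  FD 9: (-38.013,39.969) -> (-45.294,45.259) [heading=144, move]
  FD 13: (-45.294,45.259) -> (-55.812,52.901) [heading=144, move]
  -- iteration 3/4 --
  FD 16: (-55.812,52.901) -> (-68.756,62.305) [heading=144, move]
  FD 9: (-68.756,62.305) -> (-76.037,67.595) [heading=144, move]
  FD 13: (-76.037,67.595) -> (-86.554,75.237) [heading=144, move]
  -- iteration 4/4 --
  FD 16: (-86.554,75.237) -> (-99.498,84.641) [heading=144, move]
  FD 9: (-99.498,84.641) -> (-106.78,89.931) [heading=144, move]
  FD 13: (-106.78,89.931) -> (-117.297,97.572) [heading=144, move]
]
RT 45: heading 144 -> 99
FD 14: (-117.297,97.572) -> (-119.487,111.4) [heading=99, move]
FD 4: (-119.487,111.4) -> (-120.113,115.351) [heading=99, move]
RT 284: heading 99 -> 175
FD 8: (-120.113,115.351) -> (-128.082,116.048) [heading=175, move]
Final: pos=(-128.082,116.048), heading=175, 2 segment(s) drawn

Segment endpoints: x in {0, 8, 17}, y in {0}
xmin=0, ymin=0, xmax=17, ymax=0

Answer: 0 0 17 0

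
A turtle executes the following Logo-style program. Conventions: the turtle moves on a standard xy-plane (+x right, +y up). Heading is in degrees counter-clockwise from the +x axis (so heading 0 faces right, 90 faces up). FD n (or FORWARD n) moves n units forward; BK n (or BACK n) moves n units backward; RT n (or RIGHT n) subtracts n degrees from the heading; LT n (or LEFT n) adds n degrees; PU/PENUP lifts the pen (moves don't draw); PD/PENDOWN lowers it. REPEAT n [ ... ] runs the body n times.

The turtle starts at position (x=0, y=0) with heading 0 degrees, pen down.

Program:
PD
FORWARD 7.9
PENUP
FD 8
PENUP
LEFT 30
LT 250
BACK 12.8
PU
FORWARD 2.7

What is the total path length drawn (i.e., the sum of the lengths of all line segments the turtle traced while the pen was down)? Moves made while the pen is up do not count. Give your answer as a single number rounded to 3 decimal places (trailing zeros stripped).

Answer: 7.9

Derivation:
Executing turtle program step by step:
Start: pos=(0,0), heading=0, pen down
PD: pen down
FD 7.9: (0,0) -> (7.9,0) [heading=0, draw]
PU: pen up
FD 8: (7.9,0) -> (15.9,0) [heading=0, move]
PU: pen up
LT 30: heading 0 -> 30
LT 250: heading 30 -> 280
BK 12.8: (15.9,0) -> (13.677,12.606) [heading=280, move]
PU: pen up
FD 2.7: (13.677,12.606) -> (14.146,9.947) [heading=280, move]
Final: pos=(14.146,9.947), heading=280, 1 segment(s) drawn

Segment lengths:
  seg 1: (0,0) -> (7.9,0), length = 7.9
Total = 7.9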